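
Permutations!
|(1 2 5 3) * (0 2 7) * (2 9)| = |(0 9 2 5 3 1 7)| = 7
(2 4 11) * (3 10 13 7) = (2 4 11)(3 10 13 7) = [0, 1, 4, 10, 11, 5, 6, 3, 8, 9, 13, 2, 12, 7]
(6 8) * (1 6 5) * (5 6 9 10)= (1 9 10 5)(6 8)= [0, 9, 2, 3, 4, 1, 8, 7, 6, 10, 5]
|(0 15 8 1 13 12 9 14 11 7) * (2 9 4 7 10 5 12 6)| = |(0 15 8 1 13 6 2 9 14 11 10 5 12 4 7)| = 15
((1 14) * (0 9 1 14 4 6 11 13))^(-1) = (14)(0 13 11 6 4 1 9)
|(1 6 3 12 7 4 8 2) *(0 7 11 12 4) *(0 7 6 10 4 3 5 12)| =5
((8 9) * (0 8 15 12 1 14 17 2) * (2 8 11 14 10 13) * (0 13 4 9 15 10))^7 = (0 1 12 15 8 17 14 11)(2 13)(4 9 10)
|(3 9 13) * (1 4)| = |(1 4)(3 9 13)| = 6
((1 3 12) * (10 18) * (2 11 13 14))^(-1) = ((1 3 12)(2 11 13 14)(10 18))^(-1) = (1 12 3)(2 14 13 11)(10 18)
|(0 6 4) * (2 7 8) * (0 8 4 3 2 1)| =|(0 6 3 2 7 4 8 1)| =8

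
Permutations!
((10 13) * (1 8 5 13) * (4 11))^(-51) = (1 10 13 5 8)(4 11)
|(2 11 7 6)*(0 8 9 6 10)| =|(0 8 9 6 2 11 7 10)| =8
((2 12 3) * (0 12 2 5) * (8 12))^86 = (0 8 12 3 5)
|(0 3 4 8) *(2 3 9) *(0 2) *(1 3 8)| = 6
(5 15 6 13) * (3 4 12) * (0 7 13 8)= [7, 1, 2, 4, 12, 15, 8, 13, 0, 9, 10, 11, 3, 5, 14, 6]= (0 7 13 5 15 6 8)(3 4 12)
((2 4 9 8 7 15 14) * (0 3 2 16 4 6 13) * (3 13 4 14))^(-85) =(0 13)(2 9 15 6 8 3 4 7)(14 16)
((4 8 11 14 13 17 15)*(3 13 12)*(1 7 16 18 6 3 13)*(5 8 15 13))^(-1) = (1 3 6 18 16 7)(4 15)(5 12 14 11 8)(13 17)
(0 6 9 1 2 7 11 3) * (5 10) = (0 6 9 1 2 7 11 3)(5 10) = [6, 2, 7, 0, 4, 10, 9, 11, 8, 1, 5, 3]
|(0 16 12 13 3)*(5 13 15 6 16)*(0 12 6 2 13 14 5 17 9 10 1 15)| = |(0 17 9 10 1 15 2 13 3 12)(5 14)(6 16)| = 10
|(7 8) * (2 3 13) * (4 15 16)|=6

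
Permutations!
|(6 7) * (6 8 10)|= 4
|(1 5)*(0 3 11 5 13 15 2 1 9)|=|(0 3 11 5 9)(1 13 15 2)|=20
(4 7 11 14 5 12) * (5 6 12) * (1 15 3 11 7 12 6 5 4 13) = [0, 15, 2, 11, 12, 4, 6, 7, 8, 9, 10, 14, 13, 1, 5, 3] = (1 15 3 11 14 5 4 12 13)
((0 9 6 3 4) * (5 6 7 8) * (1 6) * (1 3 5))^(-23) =((0 9 7 8 1 6 5 3 4))^(-23) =(0 1 4 8 3 7 5 9 6)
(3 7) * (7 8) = (3 8 7) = [0, 1, 2, 8, 4, 5, 6, 3, 7]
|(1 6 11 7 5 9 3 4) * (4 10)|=9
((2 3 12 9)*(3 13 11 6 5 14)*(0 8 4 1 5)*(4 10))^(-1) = ((0 8 10 4 1 5 14 3 12 9 2 13 11 6))^(-1) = (0 6 11 13 2 9 12 3 14 5 1 4 10 8)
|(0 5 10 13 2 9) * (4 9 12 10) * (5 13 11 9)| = |(0 13 2 12 10 11 9)(4 5)| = 14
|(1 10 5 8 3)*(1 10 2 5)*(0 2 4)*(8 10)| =|(0 2 5 10 1 4)(3 8)| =6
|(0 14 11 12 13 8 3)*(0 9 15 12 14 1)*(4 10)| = |(0 1)(3 9 15 12 13 8)(4 10)(11 14)| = 6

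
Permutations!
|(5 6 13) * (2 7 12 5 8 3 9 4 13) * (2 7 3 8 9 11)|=|(2 3 11)(4 13 9)(5 6 7 12)|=12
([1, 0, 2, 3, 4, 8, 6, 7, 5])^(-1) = [1, 0, 2, 3, 4, 8, 6, 7, 5]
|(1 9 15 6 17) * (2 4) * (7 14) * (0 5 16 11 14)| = 30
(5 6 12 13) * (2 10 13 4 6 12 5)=(2 10 13)(4 6 5 12)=[0, 1, 10, 3, 6, 12, 5, 7, 8, 9, 13, 11, 4, 2]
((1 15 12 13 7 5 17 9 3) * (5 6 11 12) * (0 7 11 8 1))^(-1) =(0 3 9 17 5 15 1 8 6 7)(11 13 12)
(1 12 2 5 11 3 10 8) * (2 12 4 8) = [0, 4, 5, 10, 8, 11, 6, 7, 1, 9, 2, 3, 12] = (12)(1 4 8)(2 5 11 3 10)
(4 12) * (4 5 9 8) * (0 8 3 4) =(0 8)(3 4 12 5 9) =[8, 1, 2, 4, 12, 9, 6, 7, 0, 3, 10, 11, 5]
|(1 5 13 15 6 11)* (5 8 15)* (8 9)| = |(1 9 8 15 6 11)(5 13)| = 6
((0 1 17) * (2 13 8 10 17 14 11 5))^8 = ((0 1 14 11 5 2 13 8 10 17))^8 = (0 10 13 5 14)(1 17 8 2 11)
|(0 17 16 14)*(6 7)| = |(0 17 16 14)(6 7)| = 4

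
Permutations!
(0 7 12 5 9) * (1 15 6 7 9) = (0 9)(1 15 6 7 12 5) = [9, 15, 2, 3, 4, 1, 7, 12, 8, 0, 10, 11, 5, 13, 14, 6]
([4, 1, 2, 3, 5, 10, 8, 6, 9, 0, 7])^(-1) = [9, 1, 2, 3, 0, 4, 7, 10, 6, 8, 5]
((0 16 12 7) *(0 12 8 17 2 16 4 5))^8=(17)(0 5 4)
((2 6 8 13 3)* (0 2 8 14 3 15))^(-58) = (0 13 3 6)(2 15 8 14) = ((0 2 6 14 3 8 13 15))^(-58)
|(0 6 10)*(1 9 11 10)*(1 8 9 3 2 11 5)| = |(0 6 8 9 5 1 3 2 11 10)| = 10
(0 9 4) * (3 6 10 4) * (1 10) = [9, 10, 2, 6, 0, 5, 1, 7, 8, 3, 4] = (0 9 3 6 1 10 4)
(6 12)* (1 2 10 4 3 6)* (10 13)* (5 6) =(1 2 13 10 4 3 5 6 12) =[0, 2, 13, 5, 3, 6, 12, 7, 8, 9, 4, 11, 1, 10]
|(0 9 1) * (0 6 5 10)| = |(0 9 1 6 5 10)| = 6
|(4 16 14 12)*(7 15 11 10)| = 4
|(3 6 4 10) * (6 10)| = 2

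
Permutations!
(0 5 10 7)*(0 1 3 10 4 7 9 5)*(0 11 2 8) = (0 11 2 8)(1 3 10 9 5 4 7) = [11, 3, 8, 10, 7, 4, 6, 1, 0, 5, 9, 2]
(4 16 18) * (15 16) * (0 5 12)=(0 5 12)(4 15 16 18)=[5, 1, 2, 3, 15, 12, 6, 7, 8, 9, 10, 11, 0, 13, 14, 16, 18, 17, 4]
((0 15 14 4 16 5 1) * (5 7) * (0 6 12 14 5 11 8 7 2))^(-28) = ((0 15 5 1 6 12 14 4 16 2)(7 11 8))^(-28) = (0 5 6 14 16)(1 12 4 2 15)(7 8 11)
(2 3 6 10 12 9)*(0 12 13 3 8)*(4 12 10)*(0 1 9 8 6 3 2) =(0 10 13 2 6 4 12 8 1 9) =[10, 9, 6, 3, 12, 5, 4, 7, 1, 0, 13, 11, 8, 2]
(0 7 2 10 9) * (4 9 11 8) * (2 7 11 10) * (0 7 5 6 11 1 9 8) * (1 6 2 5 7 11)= (0 6 1 9 11)(2 5)(4 8)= [6, 9, 5, 3, 8, 2, 1, 7, 4, 11, 10, 0]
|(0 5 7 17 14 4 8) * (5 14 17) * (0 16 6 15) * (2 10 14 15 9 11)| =|(17)(0 15)(2 10 14 4 8 16 6 9 11)(5 7)| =18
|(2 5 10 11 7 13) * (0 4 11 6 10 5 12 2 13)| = |(13)(0 4 11 7)(2 12)(6 10)| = 4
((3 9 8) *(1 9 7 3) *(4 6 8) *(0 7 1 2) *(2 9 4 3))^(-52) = ((0 7 2)(1 4 6 8 9 3))^(-52) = (0 2 7)(1 6 9)(3 4 8)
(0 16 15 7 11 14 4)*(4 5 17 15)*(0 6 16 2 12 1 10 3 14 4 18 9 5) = (0 2 12 1 10 3 14)(4 6 16 18 9 5 17 15 7 11) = [2, 10, 12, 14, 6, 17, 16, 11, 8, 5, 3, 4, 1, 13, 0, 7, 18, 15, 9]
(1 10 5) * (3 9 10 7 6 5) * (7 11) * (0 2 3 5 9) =(0 2 3)(1 11 7 6 9 10 5) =[2, 11, 3, 0, 4, 1, 9, 6, 8, 10, 5, 7]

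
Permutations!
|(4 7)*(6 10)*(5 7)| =6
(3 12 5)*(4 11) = (3 12 5)(4 11) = [0, 1, 2, 12, 11, 3, 6, 7, 8, 9, 10, 4, 5]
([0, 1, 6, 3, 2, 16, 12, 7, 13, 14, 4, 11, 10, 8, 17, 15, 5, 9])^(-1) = [0, 1, 4, 3, 10, 16, 2, 7, 13, 17, 12, 11, 6, 8, 9, 15, 5, 14]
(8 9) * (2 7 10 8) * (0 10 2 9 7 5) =[10, 1, 5, 3, 4, 0, 6, 2, 7, 9, 8] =(0 10 8 7 2 5)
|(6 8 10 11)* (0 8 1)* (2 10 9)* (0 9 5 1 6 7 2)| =|(0 8 5 1 9)(2 10 11 7)| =20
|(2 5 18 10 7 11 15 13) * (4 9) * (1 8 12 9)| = 40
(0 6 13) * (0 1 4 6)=[0, 4, 2, 3, 6, 5, 13, 7, 8, 9, 10, 11, 12, 1]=(1 4 6 13)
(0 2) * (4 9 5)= (0 2)(4 9 5)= [2, 1, 0, 3, 9, 4, 6, 7, 8, 5]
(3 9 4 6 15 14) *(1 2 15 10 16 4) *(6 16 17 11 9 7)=[0, 2, 15, 7, 16, 5, 10, 6, 8, 1, 17, 9, 12, 13, 3, 14, 4, 11]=(1 2 15 14 3 7 6 10 17 11 9)(4 16)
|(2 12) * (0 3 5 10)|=4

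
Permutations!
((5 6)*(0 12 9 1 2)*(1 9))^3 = ((0 12 1 2)(5 6))^3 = (0 2 1 12)(5 6)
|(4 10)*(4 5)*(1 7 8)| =3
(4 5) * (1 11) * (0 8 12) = (0 8 12)(1 11)(4 5) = [8, 11, 2, 3, 5, 4, 6, 7, 12, 9, 10, 1, 0]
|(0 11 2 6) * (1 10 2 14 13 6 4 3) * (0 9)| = |(0 11 14 13 6 9)(1 10 2 4 3)| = 30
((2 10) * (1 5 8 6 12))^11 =(1 5 8 6 12)(2 10) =((1 5 8 6 12)(2 10))^11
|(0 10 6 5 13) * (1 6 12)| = 7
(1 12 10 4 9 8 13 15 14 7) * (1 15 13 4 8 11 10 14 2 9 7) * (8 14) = (1 12 8 4 7 15 2 9 11 10 14) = [0, 12, 9, 3, 7, 5, 6, 15, 4, 11, 14, 10, 8, 13, 1, 2]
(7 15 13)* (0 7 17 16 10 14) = [7, 1, 2, 3, 4, 5, 6, 15, 8, 9, 14, 11, 12, 17, 0, 13, 10, 16] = (0 7 15 13 17 16 10 14)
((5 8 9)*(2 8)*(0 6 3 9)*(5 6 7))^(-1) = ((0 7 5 2 8)(3 9 6))^(-1) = (0 8 2 5 7)(3 6 9)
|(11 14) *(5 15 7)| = 6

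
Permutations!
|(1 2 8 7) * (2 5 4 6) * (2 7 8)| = |(8)(1 5 4 6 7)| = 5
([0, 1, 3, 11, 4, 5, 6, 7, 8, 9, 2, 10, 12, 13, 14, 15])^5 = (15)(2 3 11 10)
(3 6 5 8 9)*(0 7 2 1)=(0 7 2 1)(3 6 5 8 9)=[7, 0, 1, 6, 4, 8, 5, 2, 9, 3]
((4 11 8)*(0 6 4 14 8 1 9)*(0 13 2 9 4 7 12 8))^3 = (0 12)(6 8)(7 14)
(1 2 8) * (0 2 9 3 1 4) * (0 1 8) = (0 2)(1 9 3 8 4) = [2, 9, 0, 8, 1, 5, 6, 7, 4, 3]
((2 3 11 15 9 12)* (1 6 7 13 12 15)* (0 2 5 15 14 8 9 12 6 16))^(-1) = ((0 2 3 11 1 16)(5 15 12)(6 7 13)(8 9 14))^(-1) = (0 16 1 11 3 2)(5 12 15)(6 13 7)(8 14 9)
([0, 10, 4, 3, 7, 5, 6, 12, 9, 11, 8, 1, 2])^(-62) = [0, 9, 7, 3, 12, 5, 6, 2, 1, 10, 11, 8, 4]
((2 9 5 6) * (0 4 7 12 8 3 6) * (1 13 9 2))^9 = (0 9 1 3 12 4 5 13 6 8 7)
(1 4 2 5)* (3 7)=(1 4 2 5)(3 7)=[0, 4, 5, 7, 2, 1, 6, 3]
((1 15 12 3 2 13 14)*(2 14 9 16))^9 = (1 14 3 12 15)(2 13 9 16)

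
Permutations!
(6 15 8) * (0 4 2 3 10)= (0 4 2 3 10)(6 15 8)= [4, 1, 3, 10, 2, 5, 15, 7, 6, 9, 0, 11, 12, 13, 14, 8]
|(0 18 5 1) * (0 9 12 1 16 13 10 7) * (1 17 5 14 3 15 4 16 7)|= |(0 18 14 3 15 4 16 13 10 1 9 12 17 5 7)|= 15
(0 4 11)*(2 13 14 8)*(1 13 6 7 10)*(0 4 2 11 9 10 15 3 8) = (0 2 6 7 15 3 8 11 4 9 10 1 13 14) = [2, 13, 6, 8, 9, 5, 7, 15, 11, 10, 1, 4, 12, 14, 0, 3]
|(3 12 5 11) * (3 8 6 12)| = 5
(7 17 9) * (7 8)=[0, 1, 2, 3, 4, 5, 6, 17, 7, 8, 10, 11, 12, 13, 14, 15, 16, 9]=(7 17 9 8)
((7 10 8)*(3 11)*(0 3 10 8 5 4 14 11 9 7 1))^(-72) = (4 10 14 5 11)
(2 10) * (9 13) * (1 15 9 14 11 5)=(1 15 9 13 14 11 5)(2 10)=[0, 15, 10, 3, 4, 1, 6, 7, 8, 13, 2, 5, 12, 14, 11, 9]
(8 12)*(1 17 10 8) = [0, 17, 2, 3, 4, 5, 6, 7, 12, 9, 8, 11, 1, 13, 14, 15, 16, 10] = (1 17 10 8 12)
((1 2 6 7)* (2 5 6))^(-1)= ((1 5 6 7))^(-1)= (1 7 6 5)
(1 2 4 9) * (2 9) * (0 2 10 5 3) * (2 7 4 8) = (0 7 4 10 5 3)(1 9)(2 8) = [7, 9, 8, 0, 10, 3, 6, 4, 2, 1, 5]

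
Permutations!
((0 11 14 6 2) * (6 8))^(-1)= (0 2 6 8 14 11)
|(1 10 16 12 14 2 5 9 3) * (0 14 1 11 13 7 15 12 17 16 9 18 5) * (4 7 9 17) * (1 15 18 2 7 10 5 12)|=36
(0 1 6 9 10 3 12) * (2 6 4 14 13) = [1, 4, 6, 12, 14, 5, 9, 7, 8, 10, 3, 11, 0, 2, 13] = (0 1 4 14 13 2 6 9 10 3 12)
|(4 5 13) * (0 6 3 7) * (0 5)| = 7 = |(0 6 3 7 5 13 4)|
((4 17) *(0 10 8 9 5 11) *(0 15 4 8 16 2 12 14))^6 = ((0 10 16 2 12 14)(4 17 8 9 5 11 15))^6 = (4 15 11 5 9 8 17)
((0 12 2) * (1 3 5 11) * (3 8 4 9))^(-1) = ((0 12 2)(1 8 4 9 3 5 11))^(-1) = (0 2 12)(1 11 5 3 9 4 8)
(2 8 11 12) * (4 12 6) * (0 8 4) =(0 8 11 6)(2 4 12) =[8, 1, 4, 3, 12, 5, 0, 7, 11, 9, 10, 6, 2]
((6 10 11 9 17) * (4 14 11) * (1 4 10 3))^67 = (1 11 6 4 9 3 14 17) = ((1 4 14 11 9 17 6 3))^67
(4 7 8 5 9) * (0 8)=(0 8 5 9 4 7)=[8, 1, 2, 3, 7, 9, 6, 0, 5, 4]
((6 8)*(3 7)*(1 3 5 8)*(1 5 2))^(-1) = ((1 3 7 2)(5 8 6))^(-1) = (1 2 7 3)(5 6 8)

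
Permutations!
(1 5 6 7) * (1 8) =(1 5 6 7 8) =[0, 5, 2, 3, 4, 6, 7, 8, 1]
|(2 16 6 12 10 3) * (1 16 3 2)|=7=|(1 16 6 12 10 2 3)|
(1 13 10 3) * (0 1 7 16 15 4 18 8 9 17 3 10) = [1, 13, 2, 7, 18, 5, 6, 16, 9, 17, 10, 11, 12, 0, 14, 4, 15, 3, 8] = (0 1 13)(3 7 16 15 4 18 8 9 17)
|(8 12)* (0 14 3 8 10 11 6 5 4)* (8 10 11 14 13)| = 24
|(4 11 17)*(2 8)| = |(2 8)(4 11 17)| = 6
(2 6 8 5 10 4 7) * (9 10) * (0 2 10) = (0 2 6 8 5 9)(4 7 10) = [2, 1, 6, 3, 7, 9, 8, 10, 5, 0, 4]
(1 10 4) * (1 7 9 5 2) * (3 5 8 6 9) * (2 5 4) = (1 10 2)(3 4 7)(6 9 8) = [0, 10, 1, 4, 7, 5, 9, 3, 6, 8, 2]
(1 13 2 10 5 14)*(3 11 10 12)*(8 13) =(1 8 13 2 12 3 11 10 5 14) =[0, 8, 12, 11, 4, 14, 6, 7, 13, 9, 5, 10, 3, 2, 1]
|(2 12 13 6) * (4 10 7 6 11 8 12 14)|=|(2 14 4 10 7 6)(8 12 13 11)|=12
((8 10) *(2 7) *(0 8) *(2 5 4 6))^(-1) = ((0 8 10)(2 7 5 4 6))^(-1) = (0 10 8)(2 6 4 5 7)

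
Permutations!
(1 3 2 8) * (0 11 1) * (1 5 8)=(0 11 5 8)(1 3 2)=[11, 3, 1, 2, 4, 8, 6, 7, 0, 9, 10, 5]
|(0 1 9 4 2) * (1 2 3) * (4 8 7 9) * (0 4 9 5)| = |(0 2 4 3 1 9 8 7 5)| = 9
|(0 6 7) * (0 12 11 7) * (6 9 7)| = 6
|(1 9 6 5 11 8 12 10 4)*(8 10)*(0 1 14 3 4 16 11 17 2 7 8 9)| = 24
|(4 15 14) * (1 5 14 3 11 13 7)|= 9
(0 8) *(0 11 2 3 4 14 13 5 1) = (0 8 11 2 3 4 14 13 5 1) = [8, 0, 3, 4, 14, 1, 6, 7, 11, 9, 10, 2, 12, 5, 13]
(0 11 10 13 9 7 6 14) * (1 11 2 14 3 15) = (0 2 14)(1 11 10 13 9 7 6 3 15) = [2, 11, 14, 15, 4, 5, 3, 6, 8, 7, 13, 10, 12, 9, 0, 1]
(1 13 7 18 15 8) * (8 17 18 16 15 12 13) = (1 8)(7 16 15 17 18 12 13) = [0, 8, 2, 3, 4, 5, 6, 16, 1, 9, 10, 11, 13, 7, 14, 17, 15, 18, 12]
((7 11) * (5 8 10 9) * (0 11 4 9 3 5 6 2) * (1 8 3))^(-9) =((0 11 7 4 9 6 2)(1 8 10)(3 5))^(-9) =(0 6 4 11 2 9 7)(3 5)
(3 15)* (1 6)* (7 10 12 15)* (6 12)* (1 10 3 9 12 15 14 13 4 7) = [0, 15, 2, 1, 7, 5, 10, 3, 8, 12, 6, 11, 14, 4, 13, 9] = (1 15 9 12 14 13 4 7 3)(6 10)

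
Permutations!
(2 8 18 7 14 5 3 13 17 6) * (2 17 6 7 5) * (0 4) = (0 4)(2 8 18 5 3 13 6 17 7 14) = [4, 1, 8, 13, 0, 3, 17, 14, 18, 9, 10, 11, 12, 6, 2, 15, 16, 7, 5]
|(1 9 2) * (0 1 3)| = 5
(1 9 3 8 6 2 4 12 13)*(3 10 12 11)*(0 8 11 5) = [8, 9, 4, 11, 5, 0, 2, 7, 6, 10, 12, 3, 13, 1] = (0 8 6 2 4 5)(1 9 10 12 13)(3 11)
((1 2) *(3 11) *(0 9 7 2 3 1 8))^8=(0 2 9 8 7)(1 11 3)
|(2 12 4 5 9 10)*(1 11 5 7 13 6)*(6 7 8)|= 10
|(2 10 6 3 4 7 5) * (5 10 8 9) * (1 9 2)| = 30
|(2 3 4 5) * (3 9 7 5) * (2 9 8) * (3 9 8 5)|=12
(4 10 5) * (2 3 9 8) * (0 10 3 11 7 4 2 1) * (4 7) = (0 10 5 2 11 4 3 9 8 1) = [10, 0, 11, 9, 3, 2, 6, 7, 1, 8, 5, 4]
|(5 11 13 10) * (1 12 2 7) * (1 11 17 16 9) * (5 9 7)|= 11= |(1 12 2 5 17 16 7 11 13 10 9)|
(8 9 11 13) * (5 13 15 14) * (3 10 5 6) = (3 10 5 13 8 9 11 15 14 6) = [0, 1, 2, 10, 4, 13, 3, 7, 9, 11, 5, 15, 12, 8, 6, 14]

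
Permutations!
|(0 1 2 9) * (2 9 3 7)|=|(0 1 9)(2 3 7)|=3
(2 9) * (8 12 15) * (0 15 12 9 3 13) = [15, 1, 3, 13, 4, 5, 6, 7, 9, 2, 10, 11, 12, 0, 14, 8] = (0 15 8 9 2 3 13)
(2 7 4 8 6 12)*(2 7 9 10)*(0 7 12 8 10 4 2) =(12)(0 7 2 9 4 10)(6 8) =[7, 1, 9, 3, 10, 5, 8, 2, 6, 4, 0, 11, 12]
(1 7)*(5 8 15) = (1 7)(5 8 15) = [0, 7, 2, 3, 4, 8, 6, 1, 15, 9, 10, 11, 12, 13, 14, 5]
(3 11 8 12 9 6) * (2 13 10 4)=(2 13 10 4)(3 11 8 12 9 6)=[0, 1, 13, 11, 2, 5, 3, 7, 12, 6, 4, 8, 9, 10]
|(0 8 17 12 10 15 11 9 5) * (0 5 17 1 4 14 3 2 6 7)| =|(0 8 1 4 14 3 2 6 7)(9 17 12 10 15 11)| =18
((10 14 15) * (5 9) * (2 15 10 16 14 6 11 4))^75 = ((2 15 16 14 10 6 11 4)(5 9))^75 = (2 14 11 15 10 4 16 6)(5 9)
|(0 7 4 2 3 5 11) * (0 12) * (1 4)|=|(0 7 1 4 2 3 5 11 12)|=9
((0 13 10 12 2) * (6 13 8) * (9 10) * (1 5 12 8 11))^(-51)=(0 5)(1 2)(6 8 10 9 13)(11 12)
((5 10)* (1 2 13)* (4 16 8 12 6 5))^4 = (1 2 13)(4 6 16 5 8 10 12)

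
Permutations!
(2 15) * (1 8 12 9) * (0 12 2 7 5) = (0 12 9 1 8 2 15 7 5) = [12, 8, 15, 3, 4, 0, 6, 5, 2, 1, 10, 11, 9, 13, 14, 7]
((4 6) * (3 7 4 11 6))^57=(6 11)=((3 7 4)(6 11))^57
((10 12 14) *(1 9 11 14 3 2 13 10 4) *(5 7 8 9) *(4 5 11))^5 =(1 8 14 4 7 11 9 5)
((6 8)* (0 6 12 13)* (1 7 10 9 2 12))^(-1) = ((0 6 8 1 7 10 9 2 12 13))^(-1) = (0 13 12 2 9 10 7 1 8 6)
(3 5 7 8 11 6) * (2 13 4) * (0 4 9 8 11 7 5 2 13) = [4, 1, 0, 2, 13, 5, 3, 11, 7, 8, 10, 6, 12, 9] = (0 4 13 9 8 7 11 6 3 2)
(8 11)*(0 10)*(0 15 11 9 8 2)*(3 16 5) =(0 10 15 11 2)(3 16 5)(8 9) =[10, 1, 0, 16, 4, 3, 6, 7, 9, 8, 15, 2, 12, 13, 14, 11, 5]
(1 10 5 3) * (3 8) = (1 10 5 8 3) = [0, 10, 2, 1, 4, 8, 6, 7, 3, 9, 5]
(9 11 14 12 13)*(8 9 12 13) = (8 9 11 14 13 12) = [0, 1, 2, 3, 4, 5, 6, 7, 9, 11, 10, 14, 8, 12, 13]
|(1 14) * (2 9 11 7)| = 4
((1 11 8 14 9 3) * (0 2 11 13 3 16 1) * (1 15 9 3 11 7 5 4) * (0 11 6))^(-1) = (0 6 13 1 4 5 7 2)(3 14 8 11)(9 15 16)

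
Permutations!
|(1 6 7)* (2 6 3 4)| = |(1 3 4 2 6 7)| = 6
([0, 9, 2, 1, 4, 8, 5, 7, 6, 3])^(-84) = (9)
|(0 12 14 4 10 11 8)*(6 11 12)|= 4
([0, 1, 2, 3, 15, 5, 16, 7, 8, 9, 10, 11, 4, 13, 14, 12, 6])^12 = [0, 1, 2, 3, 4, 5, 6, 7, 8, 9, 10, 11, 12, 13, 14, 15, 16]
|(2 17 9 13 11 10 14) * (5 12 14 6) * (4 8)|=|(2 17 9 13 11 10 6 5 12 14)(4 8)|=10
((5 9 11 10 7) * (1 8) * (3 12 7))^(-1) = ((1 8)(3 12 7 5 9 11 10))^(-1) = (1 8)(3 10 11 9 5 7 12)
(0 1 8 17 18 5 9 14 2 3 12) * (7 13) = (0 1 8 17 18 5 9 14 2 3 12)(7 13) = [1, 8, 3, 12, 4, 9, 6, 13, 17, 14, 10, 11, 0, 7, 2, 15, 16, 18, 5]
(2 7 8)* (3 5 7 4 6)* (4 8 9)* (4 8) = [0, 1, 4, 5, 6, 7, 3, 9, 2, 8] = (2 4 6 3 5 7 9 8)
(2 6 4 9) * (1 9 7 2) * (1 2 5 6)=(1 9 2)(4 7 5 6)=[0, 9, 1, 3, 7, 6, 4, 5, 8, 2]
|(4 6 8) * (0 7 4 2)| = |(0 7 4 6 8 2)| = 6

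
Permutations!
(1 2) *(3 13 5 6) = (1 2)(3 13 5 6) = [0, 2, 1, 13, 4, 6, 3, 7, 8, 9, 10, 11, 12, 5]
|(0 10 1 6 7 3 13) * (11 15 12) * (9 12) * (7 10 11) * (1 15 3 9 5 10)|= 12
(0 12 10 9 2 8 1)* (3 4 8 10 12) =(12)(0 3 4 8 1)(2 10 9) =[3, 0, 10, 4, 8, 5, 6, 7, 1, 2, 9, 11, 12]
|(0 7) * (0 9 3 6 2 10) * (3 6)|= |(0 7 9 6 2 10)|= 6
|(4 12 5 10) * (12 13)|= 5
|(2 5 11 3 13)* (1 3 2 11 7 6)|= |(1 3 13 11 2 5 7 6)|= 8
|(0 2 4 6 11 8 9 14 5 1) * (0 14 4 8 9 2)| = 12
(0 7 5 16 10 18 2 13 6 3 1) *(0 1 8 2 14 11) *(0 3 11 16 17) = (0 7 5 17)(2 13 6 11 3 8)(10 18 14 16) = [7, 1, 13, 8, 4, 17, 11, 5, 2, 9, 18, 3, 12, 6, 16, 15, 10, 0, 14]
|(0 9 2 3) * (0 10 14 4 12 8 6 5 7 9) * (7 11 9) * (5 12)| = 24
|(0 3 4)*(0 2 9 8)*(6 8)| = |(0 3 4 2 9 6 8)| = 7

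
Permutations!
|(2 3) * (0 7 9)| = 6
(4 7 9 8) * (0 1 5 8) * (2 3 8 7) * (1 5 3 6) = (0 5 7 9)(1 3 8 4 2 6) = [5, 3, 6, 8, 2, 7, 1, 9, 4, 0]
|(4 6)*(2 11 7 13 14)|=|(2 11 7 13 14)(4 6)|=10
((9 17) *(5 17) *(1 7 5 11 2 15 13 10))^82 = ((1 7 5 17 9 11 2 15 13 10))^82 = (1 5 9 2 13)(7 17 11 15 10)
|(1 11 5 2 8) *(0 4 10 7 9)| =|(0 4 10 7 9)(1 11 5 2 8)| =5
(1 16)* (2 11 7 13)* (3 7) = [0, 16, 11, 7, 4, 5, 6, 13, 8, 9, 10, 3, 12, 2, 14, 15, 1] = (1 16)(2 11 3 7 13)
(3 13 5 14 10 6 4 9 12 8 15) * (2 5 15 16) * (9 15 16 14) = [0, 1, 5, 13, 15, 9, 4, 7, 14, 12, 6, 11, 8, 16, 10, 3, 2] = (2 5 9 12 8 14 10 6 4 15 3 13 16)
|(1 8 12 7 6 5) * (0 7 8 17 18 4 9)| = |(0 7 6 5 1 17 18 4 9)(8 12)| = 18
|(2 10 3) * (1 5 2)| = |(1 5 2 10 3)| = 5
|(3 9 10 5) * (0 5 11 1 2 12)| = 9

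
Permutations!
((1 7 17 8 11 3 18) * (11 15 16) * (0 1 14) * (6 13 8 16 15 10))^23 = ((0 1 7 17 16 11 3 18 14)(6 13 8 10))^23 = (0 11 1 3 7 18 17 14 16)(6 10 8 13)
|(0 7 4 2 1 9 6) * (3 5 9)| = 9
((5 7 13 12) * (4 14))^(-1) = ((4 14)(5 7 13 12))^(-1) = (4 14)(5 12 13 7)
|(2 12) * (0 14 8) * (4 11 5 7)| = |(0 14 8)(2 12)(4 11 5 7)| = 12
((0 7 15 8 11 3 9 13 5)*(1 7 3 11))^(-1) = (0 5 13 9 3)(1 8 15 7)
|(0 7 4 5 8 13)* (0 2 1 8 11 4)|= |(0 7)(1 8 13 2)(4 5 11)|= 12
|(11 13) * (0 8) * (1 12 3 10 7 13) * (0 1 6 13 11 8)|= |(1 12 3 10 7 11 6 13 8)|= 9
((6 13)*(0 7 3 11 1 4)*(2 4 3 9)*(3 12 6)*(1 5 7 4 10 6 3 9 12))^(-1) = (0 4)(2 9 13 6 10)(3 12 7 5 11)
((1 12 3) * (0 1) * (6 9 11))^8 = ((0 1 12 3)(6 9 11))^8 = (12)(6 11 9)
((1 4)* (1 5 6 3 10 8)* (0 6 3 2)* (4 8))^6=(3 4)(5 10)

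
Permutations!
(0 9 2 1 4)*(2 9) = [2, 4, 1, 3, 0, 5, 6, 7, 8, 9] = (9)(0 2 1 4)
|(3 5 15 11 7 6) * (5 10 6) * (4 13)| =|(3 10 6)(4 13)(5 15 11 7)| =12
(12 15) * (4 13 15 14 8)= (4 13 15 12 14 8)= [0, 1, 2, 3, 13, 5, 6, 7, 4, 9, 10, 11, 14, 15, 8, 12]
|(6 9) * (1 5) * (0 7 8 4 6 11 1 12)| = 10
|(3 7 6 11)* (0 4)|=|(0 4)(3 7 6 11)|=4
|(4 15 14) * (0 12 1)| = 3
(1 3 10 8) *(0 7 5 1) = (0 7 5 1 3 10 8) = [7, 3, 2, 10, 4, 1, 6, 5, 0, 9, 8]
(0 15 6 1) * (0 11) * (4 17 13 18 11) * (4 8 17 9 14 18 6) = (0 15 4 9 14 18 11)(1 8 17 13 6) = [15, 8, 2, 3, 9, 5, 1, 7, 17, 14, 10, 0, 12, 6, 18, 4, 16, 13, 11]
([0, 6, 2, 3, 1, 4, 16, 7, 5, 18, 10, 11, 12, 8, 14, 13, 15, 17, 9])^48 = [0, 1, 2, 3, 4, 5, 6, 7, 8, 9, 10, 11, 12, 13, 14, 15, 16, 17, 18]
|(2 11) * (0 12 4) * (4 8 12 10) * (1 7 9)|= |(0 10 4)(1 7 9)(2 11)(8 12)|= 6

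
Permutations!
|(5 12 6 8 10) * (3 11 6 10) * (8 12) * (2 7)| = |(2 7)(3 11 6 12 10 5 8)| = 14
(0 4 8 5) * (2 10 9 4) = (0 2 10 9 4 8 5) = [2, 1, 10, 3, 8, 0, 6, 7, 5, 4, 9]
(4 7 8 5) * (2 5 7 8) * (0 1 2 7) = (0 1 2 5 4 8) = [1, 2, 5, 3, 8, 4, 6, 7, 0]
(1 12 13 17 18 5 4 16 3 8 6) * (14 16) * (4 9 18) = (1 12 13 17 4 14 16 3 8 6)(5 9 18) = [0, 12, 2, 8, 14, 9, 1, 7, 6, 18, 10, 11, 13, 17, 16, 15, 3, 4, 5]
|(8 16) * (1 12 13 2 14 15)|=|(1 12 13 2 14 15)(8 16)|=6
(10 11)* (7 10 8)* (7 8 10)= [0, 1, 2, 3, 4, 5, 6, 7, 8, 9, 11, 10]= (10 11)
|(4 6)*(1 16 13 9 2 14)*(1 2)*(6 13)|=|(1 16 6 4 13 9)(2 14)|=6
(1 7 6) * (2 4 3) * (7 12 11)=(1 12 11 7 6)(2 4 3)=[0, 12, 4, 2, 3, 5, 1, 6, 8, 9, 10, 7, 11]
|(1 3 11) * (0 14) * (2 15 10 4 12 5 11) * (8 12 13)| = 22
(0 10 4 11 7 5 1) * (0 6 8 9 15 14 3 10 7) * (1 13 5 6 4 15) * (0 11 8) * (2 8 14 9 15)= [7, 4, 8, 10, 14, 13, 0, 6, 15, 1, 2, 11, 12, 5, 3, 9]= (0 7 6)(1 4 14 3 10 2 8 15 9)(5 13)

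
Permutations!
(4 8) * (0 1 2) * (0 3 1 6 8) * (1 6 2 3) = [2, 3, 1, 6, 0, 5, 8, 7, 4] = (0 2 1 3 6 8 4)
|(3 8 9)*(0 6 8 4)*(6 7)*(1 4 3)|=7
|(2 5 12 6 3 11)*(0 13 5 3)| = 15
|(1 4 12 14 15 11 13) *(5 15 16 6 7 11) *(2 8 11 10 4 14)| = 12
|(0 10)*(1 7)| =|(0 10)(1 7)| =2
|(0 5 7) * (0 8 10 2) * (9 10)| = 7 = |(0 5 7 8 9 10 2)|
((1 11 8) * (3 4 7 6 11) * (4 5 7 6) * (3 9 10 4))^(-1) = (1 8 11 6 4 10 9)(3 7 5) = ((1 9 10 4 6 11 8)(3 5 7))^(-1)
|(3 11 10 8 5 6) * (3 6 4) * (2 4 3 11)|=|(2 4 11 10 8 5 3)|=7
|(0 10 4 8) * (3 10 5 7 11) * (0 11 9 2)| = 5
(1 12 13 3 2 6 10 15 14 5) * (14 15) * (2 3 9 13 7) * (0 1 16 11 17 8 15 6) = (0 1 12 7 2)(5 16 11 17 8 15 6 10 14)(9 13) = [1, 12, 0, 3, 4, 16, 10, 2, 15, 13, 14, 17, 7, 9, 5, 6, 11, 8]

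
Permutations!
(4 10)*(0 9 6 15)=(0 9 6 15)(4 10)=[9, 1, 2, 3, 10, 5, 15, 7, 8, 6, 4, 11, 12, 13, 14, 0]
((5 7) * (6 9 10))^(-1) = (5 7)(6 10 9)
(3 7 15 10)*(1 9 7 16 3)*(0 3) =(0 3 16)(1 9 7 15 10) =[3, 9, 2, 16, 4, 5, 6, 15, 8, 7, 1, 11, 12, 13, 14, 10, 0]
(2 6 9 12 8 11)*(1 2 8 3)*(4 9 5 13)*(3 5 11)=(1 2 6 11 8 3)(4 9 12 5 13)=[0, 2, 6, 1, 9, 13, 11, 7, 3, 12, 10, 8, 5, 4]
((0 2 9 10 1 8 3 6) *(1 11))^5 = ((0 2 9 10 11 1 8 3 6))^5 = (0 1 2 8 9 3 10 6 11)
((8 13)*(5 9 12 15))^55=(5 15 12 9)(8 13)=((5 9 12 15)(8 13))^55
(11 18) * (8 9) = [0, 1, 2, 3, 4, 5, 6, 7, 9, 8, 10, 18, 12, 13, 14, 15, 16, 17, 11] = (8 9)(11 18)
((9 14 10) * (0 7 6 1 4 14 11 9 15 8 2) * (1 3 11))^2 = (0 6 11 1 14 15 2 7 3 9 4 10 8)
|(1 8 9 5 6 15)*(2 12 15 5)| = 6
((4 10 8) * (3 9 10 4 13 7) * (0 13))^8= (0 13 7 3 9 10 8)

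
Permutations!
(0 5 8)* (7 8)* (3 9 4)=(0 5 7 8)(3 9 4)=[5, 1, 2, 9, 3, 7, 6, 8, 0, 4]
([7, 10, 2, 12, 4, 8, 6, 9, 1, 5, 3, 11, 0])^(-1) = (0 12 3 10 1 8 5 9 7)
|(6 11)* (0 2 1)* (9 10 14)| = 6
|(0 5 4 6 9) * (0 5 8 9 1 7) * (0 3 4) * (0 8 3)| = |(0 3 4 6 1 7)(5 8 9)| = 6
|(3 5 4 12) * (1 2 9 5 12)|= 10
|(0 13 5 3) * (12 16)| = 4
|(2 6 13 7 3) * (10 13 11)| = 7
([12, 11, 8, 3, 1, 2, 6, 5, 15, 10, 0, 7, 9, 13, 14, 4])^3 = (0 10 9 12)(1 5 15 11 2 4 7 8)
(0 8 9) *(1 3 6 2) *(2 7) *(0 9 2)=[8, 3, 1, 6, 4, 5, 7, 0, 2, 9]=(9)(0 8 2 1 3 6 7)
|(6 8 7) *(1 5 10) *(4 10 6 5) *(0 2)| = 12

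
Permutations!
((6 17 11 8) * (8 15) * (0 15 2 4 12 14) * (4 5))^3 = (0 6 2 12 15 17 5 14 8 11 4) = ((0 15 8 6 17 11 2 5 4 12 14))^3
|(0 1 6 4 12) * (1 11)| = |(0 11 1 6 4 12)| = 6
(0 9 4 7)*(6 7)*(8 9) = (0 8 9 4 6 7) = [8, 1, 2, 3, 6, 5, 7, 0, 9, 4]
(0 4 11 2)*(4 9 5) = (0 9 5 4 11 2) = [9, 1, 0, 3, 11, 4, 6, 7, 8, 5, 10, 2]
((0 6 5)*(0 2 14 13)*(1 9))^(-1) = (0 13 14 2 5 6)(1 9)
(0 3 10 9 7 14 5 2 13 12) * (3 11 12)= [11, 1, 13, 10, 4, 2, 6, 14, 8, 7, 9, 12, 0, 3, 5]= (0 11 12)(2 13 3 10 9 7 14 5)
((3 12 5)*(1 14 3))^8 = (1 12 14 5 3) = ((1 14 3 12 5))^8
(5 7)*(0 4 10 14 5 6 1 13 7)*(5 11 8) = (0 4 10 14 11 8 5)(1 13 7 6) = [4, 13, 2, 3, 10, 0, 1, 6, 5, 9, 14, 8, 12, 7, 11]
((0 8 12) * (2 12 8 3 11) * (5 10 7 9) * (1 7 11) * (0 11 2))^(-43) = (0 2 9 3 12 5 1 11 10 7)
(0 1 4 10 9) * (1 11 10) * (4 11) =(0 4 1 11 10 9) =[4, 11, 2, 3, 1, 5, 6, 7, 8, 0, 9, 10]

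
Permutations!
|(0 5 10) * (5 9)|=4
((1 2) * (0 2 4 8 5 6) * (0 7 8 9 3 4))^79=(0 2 1)(3 4 9)(5 8 7 6)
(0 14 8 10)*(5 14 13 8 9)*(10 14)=(0 13 8 14 9 5 10)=[13, 1, 2, 3, 4, 10, 6, 7, 14, 5, 0, 11, 12, 8, 9]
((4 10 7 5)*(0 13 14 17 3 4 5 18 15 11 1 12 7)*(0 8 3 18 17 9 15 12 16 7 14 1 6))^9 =(0 9 17 13 15 18 1 11 12 16 6 14 7)(3 4 10 8)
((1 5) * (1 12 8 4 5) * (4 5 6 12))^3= (4 8 6 5 12)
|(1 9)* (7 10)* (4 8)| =2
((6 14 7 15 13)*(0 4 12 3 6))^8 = (0 13 15 7 14 6 3 12 4) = ((0 4 12 3 6 14 7 15 13))^8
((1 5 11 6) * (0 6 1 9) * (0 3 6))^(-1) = (1 11 5)(3 9 6)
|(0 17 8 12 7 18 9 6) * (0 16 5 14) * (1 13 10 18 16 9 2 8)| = 26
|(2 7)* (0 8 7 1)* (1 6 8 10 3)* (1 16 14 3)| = 12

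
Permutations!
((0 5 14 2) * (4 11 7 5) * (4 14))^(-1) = (0 2 14)(4 5 7 11)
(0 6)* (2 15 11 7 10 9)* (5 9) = [6, 1, 15, 3, 4, 9, 0, 10, 8, 2, 5, 7, 12, 13, 14, 11] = (0 6)(2 15 11 7 10 5 9)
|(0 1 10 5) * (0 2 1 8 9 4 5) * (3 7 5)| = |(0 8 9 4 3 7 5 2 1 10)| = 10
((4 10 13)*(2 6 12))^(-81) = (13) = ((2 6 12)(4 10 13))^(-81)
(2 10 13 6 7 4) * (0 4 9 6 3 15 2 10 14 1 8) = [4, 8, 14, 15, 10, 5, 7, 9, 0, 6, 13, 11, 12, 3, 1, 2] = (0 4 10 13 3 15 2 14 1 8)(6 7 9)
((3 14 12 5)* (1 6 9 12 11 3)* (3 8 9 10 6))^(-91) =(1 9 14 5 8 3 12 11)(6 10)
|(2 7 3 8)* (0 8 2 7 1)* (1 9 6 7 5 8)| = |(0 1)(2 9 6 7 3)(5 8)| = 10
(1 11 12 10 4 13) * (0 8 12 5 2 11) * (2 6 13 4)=(0 8 12 10 2 11 5 6 13 1)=[8, 0, 11, 3, 4, 6, 13, 7, 12, 9, 2, 5, 10, 1]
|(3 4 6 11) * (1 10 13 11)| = |(1 10 13 11 3 4 6)| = 7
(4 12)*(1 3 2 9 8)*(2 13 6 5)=(1 3 13 6 5 2 9 8)(4 12)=[0, 3, 9, 13, 12, 2, 5, 7, 1, 8, 10, 11, 4, 6]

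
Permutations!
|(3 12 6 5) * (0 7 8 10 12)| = |(0 7 8 10 12 6 5 3)| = 8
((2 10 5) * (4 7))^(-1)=((2 10 5)(4 7))^(-1)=(2 5 10)(4 7)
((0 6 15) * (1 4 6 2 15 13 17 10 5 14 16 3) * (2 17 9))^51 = (0 6 14 15 4 5 2 1 10 9 3 17 13 16)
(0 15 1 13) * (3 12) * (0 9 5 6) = (0 15 1 13 9 5 6)(3 12) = [15, 13, 2, 12, 4, 6, 0, 7, 8, 5, 10, 11, 3, 9, 14, 1]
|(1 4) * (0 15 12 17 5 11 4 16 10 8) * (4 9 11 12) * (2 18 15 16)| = 60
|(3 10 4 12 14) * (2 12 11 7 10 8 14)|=|(2 12)(3 8 14)(4 11 7 10)|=12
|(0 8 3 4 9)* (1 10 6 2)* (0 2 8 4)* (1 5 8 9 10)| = |(0 4 10 6 9 2 5 8 3)| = 9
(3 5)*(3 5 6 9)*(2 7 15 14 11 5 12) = (2 7 15 14 11 5 12)(3 6 9) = [0, 1, 7, 6, 4, 12, 9, 15, 8, 3, 10, 5, 2, 13, 11, 14]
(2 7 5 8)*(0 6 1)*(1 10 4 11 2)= [6, 0, 7, 3, 11, 8, 10, 5, 1, 9, 4, 2]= (0 6 10 4 11 2 7 5 8 1)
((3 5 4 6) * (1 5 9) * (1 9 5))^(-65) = ((9)(3 5 4 6))^(-65) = (9)(3 6 4 5)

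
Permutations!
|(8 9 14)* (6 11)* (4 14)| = 4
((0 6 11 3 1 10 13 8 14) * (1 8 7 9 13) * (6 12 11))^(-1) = ((0 12 11 3 8 14)(1 10)(7 9 13))^(-1) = (0 14 8 3 11 12)(1 10)(7 13 9)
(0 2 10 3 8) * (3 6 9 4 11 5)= (0 2 10 6 9 4 11 5 3 8)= [2, 1, 10, 8, 11, 3, 9, 7, 0, 4, 6, 5]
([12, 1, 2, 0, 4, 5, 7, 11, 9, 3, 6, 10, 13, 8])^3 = [8, 1, 2, 13, 4, 5, 10, 6, 0, 12, 11, 7, 9, 3]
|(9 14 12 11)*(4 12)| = 5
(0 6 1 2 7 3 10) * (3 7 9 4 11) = (0 6 1 2 9 4 11 3 10) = [6, 2, 9, 10, 11, 5, 1, 7, 8, 4, 0, 3]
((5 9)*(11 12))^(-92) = ((5 9)(11 12))^(-92) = (12)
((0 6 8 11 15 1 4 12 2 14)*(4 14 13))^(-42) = (15)(2 4)(12 13)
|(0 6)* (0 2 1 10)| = 5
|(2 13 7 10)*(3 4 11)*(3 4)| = 4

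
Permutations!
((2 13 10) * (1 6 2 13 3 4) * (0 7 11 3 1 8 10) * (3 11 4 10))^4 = (0 3 7 10 4 13 8)(1 6 2) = ((0 7 4 8 3 10 13)(1 6 2))^4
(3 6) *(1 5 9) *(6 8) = (1 5 9)(3 8 6) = [0, 5, 2, 8, 4, 9, 3, 7, 6, 1]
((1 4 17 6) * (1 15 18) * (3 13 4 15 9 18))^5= (1 17 15 6 3 9 13 18 4)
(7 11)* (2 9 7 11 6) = (11)(2 9 7 6) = [0, 1, 9, 3, 4, 5, 2, 6, 8, 7, 10, 11]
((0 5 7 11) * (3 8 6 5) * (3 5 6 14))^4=((0 5 7 11)(3 8 14))^4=(3 8 14)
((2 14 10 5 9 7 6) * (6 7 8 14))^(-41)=(2 6)(5 10 14 8 9)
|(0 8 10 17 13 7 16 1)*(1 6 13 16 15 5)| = |(0 8 10 17 16 6 13 7 15 5 1)| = 11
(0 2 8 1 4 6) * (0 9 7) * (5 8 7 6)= (0 2 7)(1 4 5 8)(6 9)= [2, 4, 7, 3, 5, 8, 9, 0, 1, 6]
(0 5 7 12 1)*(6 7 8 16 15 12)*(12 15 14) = (0 5 8 16 14 12 1)(6 7) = [5, 0, 2, 3, 4, 8, 7, 6, 16, 9, 10, 11, 1, 13, 12, 15, 14]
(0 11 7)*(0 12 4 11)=(4 11 7 12)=[0, 1, 2, 3, 11, 5, 6, 12, 8, 9, 10, 7, 4]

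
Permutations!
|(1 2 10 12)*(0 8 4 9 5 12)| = 9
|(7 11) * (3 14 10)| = 6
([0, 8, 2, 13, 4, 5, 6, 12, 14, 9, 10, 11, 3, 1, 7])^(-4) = [0, 7, 2, 8, 4, 5, 6, 13, 12, 9, 10, 11, 1, 14, 3]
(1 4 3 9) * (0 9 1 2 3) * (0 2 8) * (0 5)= (0 9 8 5)(1 4 2 3)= [9, 4, 3, 1, 2, 0, 6, 7, 5, 8]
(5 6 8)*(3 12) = [0, 1, 2, 12, 4, 6, 8, 7, 5, 9, 10, 11, 3] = (3 12)(5 6 8)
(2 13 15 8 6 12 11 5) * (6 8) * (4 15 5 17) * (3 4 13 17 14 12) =(2 17 13 5)(3 4 15 6)(11 14 12) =[0, 1, 17, 4, 15, 2, 3, 7, 8, 9, 10, 14, 11, 5, 12, 6, 16, 13]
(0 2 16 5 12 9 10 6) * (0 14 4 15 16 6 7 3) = (0 2 6 14 4 15 16 5 12 9 10 7 3) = [2, 1, 6, 0, 15, 12, 14, 3, 8, 10, 7, 11, 9, 13, 4, 16, 5]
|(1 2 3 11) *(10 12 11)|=6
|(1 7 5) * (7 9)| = 4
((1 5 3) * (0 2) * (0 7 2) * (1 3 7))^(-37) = (1 2 7 5)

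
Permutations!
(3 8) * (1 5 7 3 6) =(1 5 7 3 8 6) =[0, 5, 2, 8, 4, 7, 1, 3, 6]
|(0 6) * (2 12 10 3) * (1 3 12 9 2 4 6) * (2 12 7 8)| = |(0 1 3 4 6)(2 9 12 10 7 8)| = 30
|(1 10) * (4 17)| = 2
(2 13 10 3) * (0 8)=(0 8)(2 13 10 3)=[8, 1, 13, 2, 4, 5, 6, 7, 0, 9, 3, 11, 12, 10]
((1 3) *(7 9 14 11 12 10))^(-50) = ((1 3)(7 9 14 11 12 10))^(-50) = (7 12 14)(9 10 11)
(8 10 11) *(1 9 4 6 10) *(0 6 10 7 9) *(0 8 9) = (0 6 7)(1 8)(4 10 11 9) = [6, 8, 2, 3, 10, 5, 7, 0, 1, 4, 11, 9]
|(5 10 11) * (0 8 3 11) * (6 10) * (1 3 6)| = |(0 8 6 10)(1 3 11 5)| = 4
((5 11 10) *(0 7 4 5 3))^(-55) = ((0 7 4 5 11 10 3))^(-55) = (0 7 4 5 11 10 3)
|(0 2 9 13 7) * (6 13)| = 6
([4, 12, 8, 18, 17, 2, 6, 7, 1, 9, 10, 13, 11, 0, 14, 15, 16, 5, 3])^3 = (0 5 1 13 17 8 11 4 2 12)(3 18)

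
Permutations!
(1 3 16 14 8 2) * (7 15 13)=(1 3 16 14 8 2)(7 15 13)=[0, 3, 1, 16, 4, 5, 6, 15, 2, 9, 10, 11, 12, 7, 8, 13, 14]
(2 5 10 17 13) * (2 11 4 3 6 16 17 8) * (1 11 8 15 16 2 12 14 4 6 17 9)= (1 11 6 2 5 10 15 16 9)(3 17 13 8 12 14 4)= [0, 11, 5, 17, 3, 10, 2, 7, 12, 1, 15, 6, 14, 8, 4, 16, 9, 13]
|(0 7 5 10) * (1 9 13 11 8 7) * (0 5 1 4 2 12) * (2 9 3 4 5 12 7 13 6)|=|(0 5 10 12)(1 3 4 9 6 2 7)(8 13 11)|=84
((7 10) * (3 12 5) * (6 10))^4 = (3 12 5)(6 10 7)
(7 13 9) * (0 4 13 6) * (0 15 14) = [4, 1, 2, 3, 13, 5, 15, 6, 8, 7, 10, 11, 12, 9, 0, 14] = (0 4 13 9 7 6 15 14)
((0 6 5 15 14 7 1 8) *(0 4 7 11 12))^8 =((0 6 5 15 14 11 12)(1 8 4 7))^8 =(0 6 5 15 14 11 12)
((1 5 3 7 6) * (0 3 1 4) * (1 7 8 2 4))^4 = ((0 3 8 2 4)(1 5 7 6))^4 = (0 4 2 8 3)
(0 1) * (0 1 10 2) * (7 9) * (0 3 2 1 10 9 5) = (0 9 7 5)(1 10)(2 3) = [9, 10, 3, 2, 4, 0, 6, 5, 8, 7, 1]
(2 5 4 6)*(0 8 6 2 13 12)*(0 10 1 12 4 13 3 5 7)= (0 8 6 3 5 13 4 2 7)(1 12 10)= [8, 12, 7, 5, 2, 13, 3, 0, 6, 9, 1, 11, 10, 4]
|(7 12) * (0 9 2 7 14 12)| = |(0 9 2 7)(12 14)| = 4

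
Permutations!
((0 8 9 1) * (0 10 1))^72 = ((0 8 9)(1 10))^72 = (10)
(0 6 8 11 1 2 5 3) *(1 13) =[6, 2, 5, 0, 4, 3, 8, 7, 11, 9, 10, 13, 12, 1] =(0 6 8 11 13 1 2 5 3)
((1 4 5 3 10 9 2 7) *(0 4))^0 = ((0 4 5 3 10 9 2 7 1))^0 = (10)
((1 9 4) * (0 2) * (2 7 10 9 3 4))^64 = ((0 7 10 9 2)(1 3 4))^64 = (0 2 9 10 7)(1 3 4)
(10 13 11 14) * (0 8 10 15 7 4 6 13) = (0 8 10)(4 6 13 11 14 15 7) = [8, 1, 2, 3, 6, 5, 13, 4, 10, 9, 0, 14, 12, 11, 15, 7]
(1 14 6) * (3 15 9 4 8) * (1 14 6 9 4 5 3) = (1 6 14 9 5 3 15 4 8) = [0, 6, 2, 15, 8, 3, 14, 7, 1, 5, 10, 11, 12, 13, 9, 4]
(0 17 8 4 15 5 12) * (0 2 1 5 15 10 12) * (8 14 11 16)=(0 17 14 11 16 8 4 10 12 2 1 5)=[17, 5, 1, 3, 10, 0, 6, 7, 4, 9, 12, 16, 2, 13, 11, 15, 8, 14]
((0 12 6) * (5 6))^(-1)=(0 6 5 12)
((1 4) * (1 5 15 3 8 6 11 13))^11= (1 5 3 6 13 4 15 8 11)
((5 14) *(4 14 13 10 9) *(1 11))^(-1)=(1 11)(4 9 10 13 5 14)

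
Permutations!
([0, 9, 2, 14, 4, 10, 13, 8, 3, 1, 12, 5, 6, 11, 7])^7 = (1 9)(3 8 7 14)(5 10 12 6 13 11)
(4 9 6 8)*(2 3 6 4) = (2 3 6 8)(4 9) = [0, 1, 3, 6, 9, 5, 8, 7, 2, 4]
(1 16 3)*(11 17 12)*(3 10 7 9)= (1 16 10 7 9 3)(11 17 12)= [0, 16, 2, 1, 4, 5, 6, 9, 8, 3, 7, 17, 11, 13, 14, 15, 10, 12]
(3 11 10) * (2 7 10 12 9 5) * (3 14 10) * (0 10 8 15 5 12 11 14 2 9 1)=(0 10 2 7 3 14 8 15 5 9 12 1)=[10, 0, 7, 14, 4, 9, 6, 3, 15, 12, 2, 11, 1, 13, 8, 5]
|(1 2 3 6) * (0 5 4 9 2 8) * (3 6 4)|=9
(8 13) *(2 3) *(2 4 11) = (2 3 4 11)(8 13) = [0, 1, 3, 4, 11, 5, 6, 7, 13, 9, 10, 2, 12, 8]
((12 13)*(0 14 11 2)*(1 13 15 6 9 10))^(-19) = ((0 14 11 2)(1 13 12 15 6 9 10))^(-19) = (0 14 11 2)(1 12 6 10 13 15 9)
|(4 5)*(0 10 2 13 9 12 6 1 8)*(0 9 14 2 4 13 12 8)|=10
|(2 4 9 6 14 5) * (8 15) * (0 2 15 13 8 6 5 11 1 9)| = 42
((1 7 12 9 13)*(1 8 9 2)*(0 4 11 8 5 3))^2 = (0 11 9 5)(1 12)(2 7)(3 4 8 13)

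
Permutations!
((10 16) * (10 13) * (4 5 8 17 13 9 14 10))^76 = ((4 5 8 17 13)(9 14 10 16))^76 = (4 5 8 17 13)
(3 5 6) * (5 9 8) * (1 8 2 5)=[0, 8, 5, 9, 4, 6, 3, 7, 1, 2]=(1 8)(2 5 6 3 9)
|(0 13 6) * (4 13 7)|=5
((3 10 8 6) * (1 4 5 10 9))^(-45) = ((1 4 5 10 8 6 3 9))^(-45) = (1 10 3 4 8 9 5 6)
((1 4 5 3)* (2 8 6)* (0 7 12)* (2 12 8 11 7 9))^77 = (0 8 2 12 7 9 6 11)(1 4 5 3)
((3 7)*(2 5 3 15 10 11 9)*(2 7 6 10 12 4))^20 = (2 12 7 11 6 5 4 15 9 10 3)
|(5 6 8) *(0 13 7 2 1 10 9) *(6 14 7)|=11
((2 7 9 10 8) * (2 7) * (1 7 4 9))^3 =(1 7)(4 8 10 9)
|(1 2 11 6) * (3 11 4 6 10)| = |(1 2 4 6)(3 11 10)| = 12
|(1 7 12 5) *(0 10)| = 4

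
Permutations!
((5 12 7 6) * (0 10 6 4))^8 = ((0 10 6 5 12 7 4))^8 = (0 10 6 5 12 7 4)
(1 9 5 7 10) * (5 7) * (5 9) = (1 5 9 7 10) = [0, 5, 2, 3, 4, 9, 6, 10, 8, 7, 1]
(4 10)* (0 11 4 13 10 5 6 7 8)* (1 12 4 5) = [11, 12, 2, 3, 1, 6, 7, 8, 0, 9, 13, 5, 4, 10] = (0 11 5 6 7 8)(1 12 4)(10 13)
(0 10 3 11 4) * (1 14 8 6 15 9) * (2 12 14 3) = (0 10 2 12 14 8 6 15 9 1 3 11 4) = [10, 3, 12, 11, 0, 5, 15, 7, 6, 1, 2, 4, 14, 13, 8, 9]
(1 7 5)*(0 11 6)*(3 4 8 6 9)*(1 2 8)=(0 11 9 3 4 1 7 5 2 8 6)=[11, 7, 8, 4, 1, 2, 0, 5, 6, 3, 10, 9]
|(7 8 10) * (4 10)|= 4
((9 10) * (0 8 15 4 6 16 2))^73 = (0 4 2 15 16 8 6)(9 10)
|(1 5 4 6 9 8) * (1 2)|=|(1 5 4 6 9 8 2)|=7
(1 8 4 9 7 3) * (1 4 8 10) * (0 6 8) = (0 6 8)(1 10)(3 4 9 7) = [6, 10, 2, 4, 9, 5, 8, 3, 0, 7, 1]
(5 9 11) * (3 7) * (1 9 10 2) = (1 9 11 5 10 2)(3 7) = [0, 9, 1, 7, 4, 10, 6, 3, 8, 11, 2, 5]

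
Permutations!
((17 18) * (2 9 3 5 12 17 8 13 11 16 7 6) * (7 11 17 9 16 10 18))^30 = ((2 16 11 10 18 8 13 17 7 6)(3 5 12 9))^30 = (18)(3 12)(5 9)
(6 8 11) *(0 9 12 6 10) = (0 9 12 6 8 11 10) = [9, 1, 2, 3, 4, 5, 8, 7, 11, 12, 0, 10, 6]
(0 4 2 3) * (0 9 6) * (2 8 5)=(0 4 8 5 2 3 9 6)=[4, 1, 3, 9, 8, 2, 0, 7, 5, 6]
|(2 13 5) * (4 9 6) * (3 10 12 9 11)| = 21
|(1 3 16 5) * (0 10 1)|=|(0 10 1 3 16 5)|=6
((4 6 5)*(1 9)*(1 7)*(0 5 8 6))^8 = ((0 5 4)(1 9 7)(6 8))^8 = (0 4 5)(1 7 9)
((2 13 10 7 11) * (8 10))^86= ((2 13 8 10 7 11))^86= (2 8 7)(10 11 13)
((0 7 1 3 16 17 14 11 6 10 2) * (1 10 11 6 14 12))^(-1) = ((0 7 10 2)(1 3 16 17 12)(6 11 14))^(-1) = (0 2 10 7)(1 12 17 16 3)(6 14 11)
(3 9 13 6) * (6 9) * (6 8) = (3 8 6)(9 13) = [0, 1, 2, 8, 4, 5, 3, 7, 6, 13, 10, 11, 12, 9]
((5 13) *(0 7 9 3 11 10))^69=(0 3)(5 13)(7 11)(9 10)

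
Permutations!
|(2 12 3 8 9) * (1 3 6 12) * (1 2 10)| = 10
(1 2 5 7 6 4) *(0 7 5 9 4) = [7, 2, 9, 3, 1, 5, 0, 6, 8, 4] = (0 7 6)(1 2 9 4)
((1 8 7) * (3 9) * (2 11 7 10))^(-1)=(1 7 11 2 10 8)(3 9)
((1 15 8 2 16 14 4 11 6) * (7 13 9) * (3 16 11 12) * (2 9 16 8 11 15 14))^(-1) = ((1 14 4 12 3 8 9 7 13 16 2 15 11 6))^(-1) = (1 6 11 15 2 16 13 7 9 8 3 12 4 14)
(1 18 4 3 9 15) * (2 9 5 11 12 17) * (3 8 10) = (1 18 4 8 10 3 5 11 12 17 2 9 15) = [0, 18, 9, 5, 8, 11, 6, 7, 10, 15, 3, 12, 17, 13, 14, 1, 16, 2, 4]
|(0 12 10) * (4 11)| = |(0 12 10)(4 11)| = 6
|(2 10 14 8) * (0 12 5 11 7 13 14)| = |(0 12 5 11 7 13 14 8 2 10)| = 10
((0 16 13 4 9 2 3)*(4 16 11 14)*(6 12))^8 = ((0 11 14 4 9 2 3)(6 12)(13 16))^8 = (16)(0 11 14 4 9 2 3)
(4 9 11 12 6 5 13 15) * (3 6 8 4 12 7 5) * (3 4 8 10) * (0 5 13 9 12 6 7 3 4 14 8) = [5, 1, 2, 7, 12, 9, 14, 13, 0, 11, 4, 3, 10, 15, 8, 6] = (0 5 9 11 3 7 13 15 6 14 8)(4 12 10)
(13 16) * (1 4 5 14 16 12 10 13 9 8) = (1 4 5 14 16 9 8)(10 13 12) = [0, 4, 2, 3, 5, 14, 6, 7, 1, 8, 13, 11, 10, 12, 16, 15, 9]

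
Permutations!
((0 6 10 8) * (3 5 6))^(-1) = (0 8 10 6 5 3)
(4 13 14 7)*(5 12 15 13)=(4 5 12 15 13 14 7)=[0, 1, 2, 3, 5, 12, 6, 4, 8, 9, 10, 11, 15, 14, 7, 13]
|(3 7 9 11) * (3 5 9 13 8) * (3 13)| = 6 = |(3 7)(5 9 11)(8 13)|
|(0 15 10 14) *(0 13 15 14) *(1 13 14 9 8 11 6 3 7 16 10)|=|(0 9 8 11 6 3 7 16 10)(1 13 15)|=9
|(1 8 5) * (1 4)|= 4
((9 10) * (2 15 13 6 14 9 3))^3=((2 15 13 6 14 9 10 3))^3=(2 6 10 15 14 3 13 9)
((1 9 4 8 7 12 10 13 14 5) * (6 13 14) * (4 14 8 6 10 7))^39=((1 9 14 5)(4 6 13 10 8)(7 12))^39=(1 5 14 9)(4 8 10 13 6)(7 12)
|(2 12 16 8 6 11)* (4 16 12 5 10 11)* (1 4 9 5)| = |(1 4 16 8 6 9 5 10 11 2)| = 10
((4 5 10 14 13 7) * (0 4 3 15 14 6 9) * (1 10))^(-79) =(0 6 1 4 9 10 5)(3 15 14 13 7)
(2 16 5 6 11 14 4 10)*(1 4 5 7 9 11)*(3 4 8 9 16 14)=(1 8 9 11 3 4 10 2 14 5 6)(7 16)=[0, 8, 14, 4, 10, 6, 1, 16, 9, 11, 2, 3, 12, 13, 5, 15, 7]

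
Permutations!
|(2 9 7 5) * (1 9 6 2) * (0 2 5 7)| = 6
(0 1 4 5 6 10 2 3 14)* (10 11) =(0 1 4 5 6 11 10 2 3 14) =[1, 4, 3, 14, 5, 6, 11, 7, 8, 9, 2, 10, 12, 13, 0]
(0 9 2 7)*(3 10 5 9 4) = (0 4 3 10 5 9 2 7) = [4, 1, 7, 10, 3, 9, 6, 0, 8, 2, 5]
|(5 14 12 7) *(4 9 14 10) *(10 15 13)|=9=|(4 9 14 12 7 5 15 13 10)|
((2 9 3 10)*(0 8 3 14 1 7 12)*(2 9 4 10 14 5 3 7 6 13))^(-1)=((0 8 7 12)(1 6 13 2 4 10 9 5 3 14))^(-1)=(0 12 7 8)(1 14 3 5 9 10 4 2 13 6)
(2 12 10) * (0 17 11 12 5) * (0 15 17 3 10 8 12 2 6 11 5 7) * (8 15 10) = [3, 1, 7, 8, 4, 10, 11, 0, 12, 9, 6, 2, 15, 13, 14, 17, 16, 5] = (0 3 8 12 15 17 5 10 6 11 2 7)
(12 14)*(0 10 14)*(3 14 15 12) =(0 10 15 12)(3 14) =[10, 1, 2, 14, 4, 5, 6, 7, 8, 9, 15, 11, 0, 13, 3, 12]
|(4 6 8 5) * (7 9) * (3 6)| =10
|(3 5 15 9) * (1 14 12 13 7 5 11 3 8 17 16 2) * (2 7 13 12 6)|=28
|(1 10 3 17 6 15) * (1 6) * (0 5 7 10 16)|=8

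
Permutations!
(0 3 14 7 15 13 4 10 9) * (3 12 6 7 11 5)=(0 12 6 7 15 13 4 10 9)(3 14 11 5)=[12, 1, 2, 14, 10, 3, 7, 15, 8, 0, 9, 5, 6, 4, 11, 13]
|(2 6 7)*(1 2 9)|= |(1 2 6 7 9)|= 5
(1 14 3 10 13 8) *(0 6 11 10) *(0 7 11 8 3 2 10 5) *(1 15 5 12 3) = (0 6 8 15 5)(1 14 2 10 13)(3 7 11 12) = [6, 14, 10, 7, 4, 0, 8, 11, 15, 9, 13, 12, 3, 1, 2, 5]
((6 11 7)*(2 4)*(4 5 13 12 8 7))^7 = (2 11 7 12 5 4 6 8 13) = ((2 5 13 12 8 7 6 11 4))^7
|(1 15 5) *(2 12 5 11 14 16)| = 8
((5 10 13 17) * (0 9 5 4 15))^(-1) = ((0 9 5 10 13 17 4 15))^(-1) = (0 15 4 17 13 10 5 9)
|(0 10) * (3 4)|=2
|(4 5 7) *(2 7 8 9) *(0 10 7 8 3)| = |(0 10 7 4 5 3)(2 8 9)| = 6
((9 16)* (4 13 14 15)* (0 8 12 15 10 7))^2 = (16)(0 12 4 14 7 8 15 13 10)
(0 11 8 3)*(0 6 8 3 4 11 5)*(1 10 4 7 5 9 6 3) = [9, 10, 2, 3, 11, 0, 8, 5, 7, 6, 4, 1] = (0 9 6 8 7 5)(1 10 4 11)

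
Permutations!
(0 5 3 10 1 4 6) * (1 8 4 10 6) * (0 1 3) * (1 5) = (0 1 10 8 4 3 6 5) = [1, 10, 2, 6, 3, 0, 5, 7, 4, 9, 8]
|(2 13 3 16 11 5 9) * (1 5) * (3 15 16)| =|(1 5 9 2 13 15 16 11)| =8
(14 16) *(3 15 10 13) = [0, 1, 2, 15, 4, 5, 6, 7, 8, 9, 13, 11, 12, 3, 16, 10, 14] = (3 15 10 13)(14 16)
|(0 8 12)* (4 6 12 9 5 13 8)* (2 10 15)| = |(0 4 6 12)(2 10 15)(5 13 8 9)| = 12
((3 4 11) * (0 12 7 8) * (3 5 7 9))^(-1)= ((0 12 9 3 4 11 5 7 8))^(-1)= (0 8 7 5 11 4 3 9 12)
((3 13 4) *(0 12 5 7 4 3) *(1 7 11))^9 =((0 12 5 11 1 7 4)(3 13))^9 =(0 5 1 4 12 11 7)(3 13)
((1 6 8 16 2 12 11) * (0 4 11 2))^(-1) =((0 4 11 1 6 8 16)(2 12))^(-1) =(0 16 8 6 1 11 4)(2 12)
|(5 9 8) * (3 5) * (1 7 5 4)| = 7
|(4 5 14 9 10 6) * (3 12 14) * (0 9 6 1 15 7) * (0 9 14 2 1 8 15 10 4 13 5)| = |(0 14 6 13 5 3 12 2 1 10 8 15 7 9 4)| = 15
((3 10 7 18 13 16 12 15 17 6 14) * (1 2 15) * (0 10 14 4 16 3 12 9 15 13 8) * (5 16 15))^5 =((0 10 7 18 8)(1 2 13 3 14 12)(4 15 17 6)(5 16 9))^5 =(18)(1 12 14 3 13 2)(4 15 17 6)(5 9 16)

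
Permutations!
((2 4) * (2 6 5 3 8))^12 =((2 4 6 5 3 8))^12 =(8)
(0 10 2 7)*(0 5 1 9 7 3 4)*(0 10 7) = (0 7 5 1 9)(2 3 4 10) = [7, 9, 3, 4, 10, 1, 6, 5, 8, 0, 2]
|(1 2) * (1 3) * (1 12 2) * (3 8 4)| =5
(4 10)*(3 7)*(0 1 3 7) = (0 1 3)(4 10) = [1, 3, 2, 0, 10, 5, 6, 7, 8, 9, 4]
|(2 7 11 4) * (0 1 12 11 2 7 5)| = 8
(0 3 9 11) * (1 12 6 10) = (0 3 9 11)(1 12 6 10) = [3, 12, 2, 9, 4, 5, 10, 7, 8, 11, 1, 0, 6]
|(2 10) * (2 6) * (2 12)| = |(2 10 6 12)| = 4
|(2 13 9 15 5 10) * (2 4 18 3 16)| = 10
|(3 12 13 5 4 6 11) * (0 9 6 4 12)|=15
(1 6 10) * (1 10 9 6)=(10)(6 9)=[0, 1, 2, 3, 4, 5, 9, 7, 8, 6, 10]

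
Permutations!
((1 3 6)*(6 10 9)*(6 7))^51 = ((1 3 10 9 7 6))^51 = (1 9)(3 7)(6 10)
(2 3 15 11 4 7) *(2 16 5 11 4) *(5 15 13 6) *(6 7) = (2 3 13 7 16 15 4 6 5 11) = [0, 1, 3, 13, 6, 11, 5, 16, 8, 9, 10, 2, 12, 7, 14, 4, 15]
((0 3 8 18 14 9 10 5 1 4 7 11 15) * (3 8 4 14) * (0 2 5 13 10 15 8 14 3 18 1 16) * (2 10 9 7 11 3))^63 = ((18)(0 14 7 3 4 11 8 1 2 5 16)(9 15 10 13))^63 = (18)(0 2 11 7 16 1 4 14 5 8 3)(9 13 10 15)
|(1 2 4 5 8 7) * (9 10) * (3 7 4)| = 12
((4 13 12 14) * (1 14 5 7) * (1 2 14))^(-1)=(2 7 5 12 13 4 14)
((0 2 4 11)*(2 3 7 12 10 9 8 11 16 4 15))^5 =((0 3 7 12 10 9 8 11)(2 15)(4 16))^5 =(0 9 7 11 10 3 8 12)(2 15)(4 16)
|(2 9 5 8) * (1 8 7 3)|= |(1 8 2 9 5 7 3)|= 7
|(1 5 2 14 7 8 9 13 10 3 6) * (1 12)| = |(1 5 2 14 7 8 9 13 10 3 6 12)| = 12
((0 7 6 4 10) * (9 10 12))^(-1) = ((0 7 6 4 12 9 10))^(-1) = (0 10 9 12 4 6 7)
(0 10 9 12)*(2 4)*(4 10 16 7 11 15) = [16, 1, 10, 3, 2, 5, 6, 11, 8, 12, 9, 15, 0, 13, 14, 4, 7] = (0 16 7 11 15 4 2 10 9 12)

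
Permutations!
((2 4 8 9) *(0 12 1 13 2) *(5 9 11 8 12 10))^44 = ((0 10 5 9)(1 13 2 4 12)(8 11))^44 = (1 12 4 2 13)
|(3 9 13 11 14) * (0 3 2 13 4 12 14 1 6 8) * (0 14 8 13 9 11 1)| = |(0 3 11)(1 6 13)(2 9 4 12 8 14)| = 6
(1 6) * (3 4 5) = (1 6)(3 4 5) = [0, 6, 2, 4, 5, 3, 1]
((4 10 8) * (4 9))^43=(4 9 8 10)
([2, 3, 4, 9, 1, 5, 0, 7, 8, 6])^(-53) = (0 1 6 4 9 2 3)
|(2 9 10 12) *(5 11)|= |(2 9 10 12)(5 11)|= 4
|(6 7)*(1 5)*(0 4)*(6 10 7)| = 2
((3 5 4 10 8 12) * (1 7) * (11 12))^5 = (1 7)(3 11 10 5 12 8 4)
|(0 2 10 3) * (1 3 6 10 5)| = |(0 2 5 1 3)(6 10)| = 10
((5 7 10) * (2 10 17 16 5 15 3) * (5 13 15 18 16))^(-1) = (2 3 15 13 16 18 10)(5 17 7)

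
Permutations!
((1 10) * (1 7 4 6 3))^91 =(1 10 7 4 6 3)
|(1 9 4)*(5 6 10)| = |(1 9 4)(5 6 10)| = 3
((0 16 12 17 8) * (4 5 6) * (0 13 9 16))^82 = ((4 5 6)(8 13 9 16 12 17))^82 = (4 5 6)(8 12 9)(13 17 16)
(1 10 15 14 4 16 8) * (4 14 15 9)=(1 10 9 4 16 8)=[0, 10, 2, 3, 16, 5, 6, 7, 1, 4, 9, 11, 12, 13, 14, 15, 8]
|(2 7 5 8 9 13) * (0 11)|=6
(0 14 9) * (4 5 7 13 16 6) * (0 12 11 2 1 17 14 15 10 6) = (0 15 10 6 4 5 7 13 16)(1 17 14 9 12 11 2) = [15, 17, 1, 3, 5, 7, 4, 13, 8, 12, 6, 2, 11, 16, 9, 10, 0, 14]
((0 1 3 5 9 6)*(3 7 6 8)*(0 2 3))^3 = (0 6 5)(1 2 9)(3 8 7)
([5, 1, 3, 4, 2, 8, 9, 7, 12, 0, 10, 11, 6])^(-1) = [9, 1, 4, 2, 3, 0, 12, 7, 5, 6, 10, 11, 8]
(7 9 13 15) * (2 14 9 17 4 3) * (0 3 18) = (0 3 2 14 9 13 15 7 17 4 18) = [3, 1, 14, 2, 18, 5, 6, 17, 8, 13, 10, 11, 12, 15, 9, 7, 16, 4, 0]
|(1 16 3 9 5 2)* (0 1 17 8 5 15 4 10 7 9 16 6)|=|(0 1 6)(2 17 8 5)(3 16)(4 10 7 9 15)|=60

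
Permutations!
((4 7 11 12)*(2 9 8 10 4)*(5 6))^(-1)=(2 12 11 7 4 10 8 9)(5 6)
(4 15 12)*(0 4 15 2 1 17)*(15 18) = (0 4 2 1 17)(12 18 15) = [4, 17, 1, 3, 2, 5, 6, 7, 8, 9, 10, 11, 18, 13, 14, 12, 16, 0, 15]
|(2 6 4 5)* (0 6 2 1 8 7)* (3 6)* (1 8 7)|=|(0 3 6 4 5 8 1 7)|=8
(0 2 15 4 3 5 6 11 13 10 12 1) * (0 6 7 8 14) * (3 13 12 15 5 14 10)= (0 2 5 7 8 10 15 4 13 3 14)(1 6 11 12)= [2, 6, 5, 14, 13, 7, 11, 8, 10, 9, 15, 12, 1, 3, 0, 4]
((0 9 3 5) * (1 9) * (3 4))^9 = ((0 1 9 4 3 5))^9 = (0 4)(1 3)(5 9)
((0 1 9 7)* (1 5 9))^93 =(0 5 9 7)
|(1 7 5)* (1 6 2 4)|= 6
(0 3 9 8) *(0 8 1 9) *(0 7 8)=(0 3 7 8)(1 9)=[3, 9, 2, 7, 4, 5, 6, 8, 0, 1]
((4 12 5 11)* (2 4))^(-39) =(2 4 12 5 11)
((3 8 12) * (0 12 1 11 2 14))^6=(0 2 1 3)(8 12 14 11)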